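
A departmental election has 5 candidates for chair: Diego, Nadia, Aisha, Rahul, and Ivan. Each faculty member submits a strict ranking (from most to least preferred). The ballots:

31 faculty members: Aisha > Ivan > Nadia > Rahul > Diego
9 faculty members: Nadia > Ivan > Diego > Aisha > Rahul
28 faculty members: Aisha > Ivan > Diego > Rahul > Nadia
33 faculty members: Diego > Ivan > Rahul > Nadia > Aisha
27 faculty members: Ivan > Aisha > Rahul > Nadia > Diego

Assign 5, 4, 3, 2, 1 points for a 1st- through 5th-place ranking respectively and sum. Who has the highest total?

Diego: 31·1 + 9·3 + 28·3 + 33·5 + 27·1 = 334
Nadia: 31·3 + 9·5 + 28·1 + 33·2 + 27·2 = 286
Aisha: 31·5 + 9·2 + 28·5 + 33·1 + 27·4 = 454
Rahul: 31·2 + 9·1 + 28·2 + 33·3 + 27·3 = 307
Ivan: 31·4 + 9·4 + 28·4 + 33·4 + 27·5 = 539
Ivan has the highest Borda score (539).

Ivan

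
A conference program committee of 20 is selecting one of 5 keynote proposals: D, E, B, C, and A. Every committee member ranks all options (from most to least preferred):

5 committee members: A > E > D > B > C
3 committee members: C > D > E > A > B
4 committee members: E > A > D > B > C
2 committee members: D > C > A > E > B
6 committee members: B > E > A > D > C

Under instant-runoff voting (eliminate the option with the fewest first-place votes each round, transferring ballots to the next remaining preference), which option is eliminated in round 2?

Round 1: D 2, E 4, B 6, C 3, A 5. Eliminate D.
Round 2: E 4, B 6, C 5, A 5. Eliminate E.

E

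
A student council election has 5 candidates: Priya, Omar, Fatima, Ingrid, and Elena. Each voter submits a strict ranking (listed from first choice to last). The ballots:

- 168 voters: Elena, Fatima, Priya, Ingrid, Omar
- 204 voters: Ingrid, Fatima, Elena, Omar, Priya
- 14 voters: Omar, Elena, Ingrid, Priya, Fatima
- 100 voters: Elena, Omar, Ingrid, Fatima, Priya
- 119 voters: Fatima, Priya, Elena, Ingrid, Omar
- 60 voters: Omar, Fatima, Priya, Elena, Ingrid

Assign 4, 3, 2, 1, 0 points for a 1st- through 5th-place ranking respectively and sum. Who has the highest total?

Priya: 168·2 + 204·0 + 14·1 + 100·0 + 119·3 + 60·2 = 827
Omar: 168·0 + 204·1 + 14·4 + 100·3 + 119·0 + 60·4 = 800
Fatima: 168·3 + 204·3 + 14·0 + 100·1 + 119·4 + 60·3 = 1872
Ingrid: 168·1 + 204·4 + 14·2 + 100·2 + 119·1 + 60·0 = 1331
Elena: 168·4 + 204·2 + 14·3 + 100·4 + 119·2 + 60·1 = 1820
Fatima has the highest Borda score (1872).

Fatima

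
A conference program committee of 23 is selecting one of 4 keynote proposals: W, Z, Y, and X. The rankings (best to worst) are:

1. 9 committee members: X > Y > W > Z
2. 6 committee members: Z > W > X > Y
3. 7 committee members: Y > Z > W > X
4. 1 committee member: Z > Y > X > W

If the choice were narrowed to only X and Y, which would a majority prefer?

Voters preferring X to Y: 15; preferring Y to X: 8.
X wins the head-to-head.

X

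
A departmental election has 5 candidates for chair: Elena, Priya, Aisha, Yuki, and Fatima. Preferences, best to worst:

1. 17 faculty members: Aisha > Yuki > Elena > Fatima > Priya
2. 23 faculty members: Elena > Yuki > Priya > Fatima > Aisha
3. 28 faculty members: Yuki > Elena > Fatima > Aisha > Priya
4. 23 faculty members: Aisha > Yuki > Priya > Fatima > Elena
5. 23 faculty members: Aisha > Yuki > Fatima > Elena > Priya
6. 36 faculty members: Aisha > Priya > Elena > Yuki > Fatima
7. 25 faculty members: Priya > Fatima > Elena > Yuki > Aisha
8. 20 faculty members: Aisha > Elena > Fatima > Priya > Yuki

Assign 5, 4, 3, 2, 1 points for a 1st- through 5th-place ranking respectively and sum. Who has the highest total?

Aisha

Elena: 17·3 + 23·5 + 28·4 + 23·1 + 23·2 + 36·3 + 25·3 + 20·4 = 610
Priya: 17·1 + 23·3 + 28·1 + 23·3 + 23·1 + 36·4 + 25·5 + 20·2 = 515
Aisha: 17·5 + 23·1 + 28·2 + 23·5 + 23·5 + 36·5 + 25·1 + 20·5 = 699
Yuki: 17·4 + 23·4 + 28·5 + 23·4 + 23·4 + 36·2 + 25·2 + 20·1 = 626
Fatima: 17·2 + 23·2 + 28·3 + 23·2 + 23·3 + 36·1 + 25·4 + 20·3 = 475
Aisha has the highest Borda score (699).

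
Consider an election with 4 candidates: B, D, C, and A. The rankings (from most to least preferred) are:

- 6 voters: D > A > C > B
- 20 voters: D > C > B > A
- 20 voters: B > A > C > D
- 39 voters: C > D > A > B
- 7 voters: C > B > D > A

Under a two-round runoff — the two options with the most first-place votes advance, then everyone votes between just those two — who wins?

Round 1 first-place votes: B 20, D 26, C 46, A 0.
C and D advance.
Runoff: C is preferred to D by 66 voters; D by 26.
C wins the runoff.

C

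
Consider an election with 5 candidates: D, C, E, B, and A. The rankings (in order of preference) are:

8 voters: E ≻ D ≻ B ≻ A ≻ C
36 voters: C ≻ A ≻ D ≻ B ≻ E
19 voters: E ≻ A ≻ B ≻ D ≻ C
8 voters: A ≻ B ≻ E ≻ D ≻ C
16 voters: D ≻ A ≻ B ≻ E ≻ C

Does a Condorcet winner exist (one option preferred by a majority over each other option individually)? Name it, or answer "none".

A

A vs D: 63–24 for A.
A vs C: 51–36 for A.
A vs E: 60–27 for A.
A vs B: 79–8 for A.
A beats every other option head-to-head.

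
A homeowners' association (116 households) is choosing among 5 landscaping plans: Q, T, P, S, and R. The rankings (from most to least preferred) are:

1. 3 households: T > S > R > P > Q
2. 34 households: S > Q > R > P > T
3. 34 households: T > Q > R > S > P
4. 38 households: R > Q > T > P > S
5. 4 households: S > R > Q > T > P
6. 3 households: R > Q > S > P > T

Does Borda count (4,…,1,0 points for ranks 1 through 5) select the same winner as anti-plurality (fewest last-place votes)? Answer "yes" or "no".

no

Borda — scores: Q 335, T 228, P 78, S 201, R 318. Winner: Q.
Anti-plurality — last-place votes: Q 3, T 37, P 38, S 38, R 0. Winner: R.
The two methods disagree.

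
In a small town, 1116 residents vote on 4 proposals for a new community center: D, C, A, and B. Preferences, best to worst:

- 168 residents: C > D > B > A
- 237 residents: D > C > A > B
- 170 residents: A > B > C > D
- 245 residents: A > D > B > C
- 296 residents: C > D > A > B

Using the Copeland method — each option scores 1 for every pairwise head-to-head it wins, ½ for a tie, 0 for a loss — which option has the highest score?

D: beats A and B; loses to C → score 2.
C: beats D, A, and B → score 3.
A: beats B; loses to D and C → score 1.
B: loses to D, C, and A → score 0.
C has the best pairwise record.

C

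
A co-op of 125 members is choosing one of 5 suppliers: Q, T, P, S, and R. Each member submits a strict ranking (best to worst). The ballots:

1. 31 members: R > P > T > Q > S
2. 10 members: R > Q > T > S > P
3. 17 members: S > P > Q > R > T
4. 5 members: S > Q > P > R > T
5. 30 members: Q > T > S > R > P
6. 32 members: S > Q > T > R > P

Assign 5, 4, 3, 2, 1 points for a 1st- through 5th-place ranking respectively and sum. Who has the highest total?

Q

Q: 31·2 + 10·4 + 17·3 + 5·4 + 30·5 + 32·4 = 451
T: 31·3 + 10·3 + 17·1 + 5·1 + 30·4 + 32·3 = 361
P: 31·4 + 10·1 + 17·4 + 5·3 + 30·1 + 32·1 = 279
S: 31·1 + 10·2 + 17·5 + 5·5 + 30·3 + 32·5 = 411
R: 31·5 + 10·5 + 17·2 + 5·2 + 30·2 + 32·2 = 373
Q has the highest Borda score (451).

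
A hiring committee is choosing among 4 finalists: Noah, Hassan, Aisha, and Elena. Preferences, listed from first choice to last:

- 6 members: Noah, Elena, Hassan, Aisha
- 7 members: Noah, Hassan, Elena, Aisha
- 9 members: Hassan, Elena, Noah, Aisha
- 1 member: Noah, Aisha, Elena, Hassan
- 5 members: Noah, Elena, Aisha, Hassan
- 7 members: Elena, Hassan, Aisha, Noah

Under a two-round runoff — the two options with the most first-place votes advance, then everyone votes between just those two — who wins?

Round 1 first-place votes: Noah 19, Hassan 9, Aisha 0, Elena 7.
Noah and Hassan advance.
Runoff: Noah is preferred to Hassan by 19 voters; Hassan by 16.
Noah wins the runoff.

Noah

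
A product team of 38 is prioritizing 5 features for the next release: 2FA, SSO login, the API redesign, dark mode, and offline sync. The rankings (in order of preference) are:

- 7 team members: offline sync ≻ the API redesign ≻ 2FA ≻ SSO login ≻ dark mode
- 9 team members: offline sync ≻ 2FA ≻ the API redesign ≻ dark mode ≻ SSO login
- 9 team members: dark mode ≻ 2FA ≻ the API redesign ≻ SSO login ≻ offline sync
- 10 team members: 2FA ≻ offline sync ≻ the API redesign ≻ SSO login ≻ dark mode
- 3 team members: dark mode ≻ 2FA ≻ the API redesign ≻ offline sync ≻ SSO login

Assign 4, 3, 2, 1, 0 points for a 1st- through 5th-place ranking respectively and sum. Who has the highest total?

2FA

2FA: 7·2 + 9·3 + 9·3 + 10·4 + 3·3 = 117
SSO login: 7·1 + 9·0 + 9·1 + 10·1 + 3·0 = 26
the API redesign: 7·3 + 9·2 + 9·2 + 10·2 + 3·2 = 83
dark mode: 7·0 + 9·1 + 9·4 + 10·0 + 3·4 = 57
offline sync: 7·4 + 9·4 + 9·0 + 10·3 + 3·1 = 97
2FA has the highest Borda score (117).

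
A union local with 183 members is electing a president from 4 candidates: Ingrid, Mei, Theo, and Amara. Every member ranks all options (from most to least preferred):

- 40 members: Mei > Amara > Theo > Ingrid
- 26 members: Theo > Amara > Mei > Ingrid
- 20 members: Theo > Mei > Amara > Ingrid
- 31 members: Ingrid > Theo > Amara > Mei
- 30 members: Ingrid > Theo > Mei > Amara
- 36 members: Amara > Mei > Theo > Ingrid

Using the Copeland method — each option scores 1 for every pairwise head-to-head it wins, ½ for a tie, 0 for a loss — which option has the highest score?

Ingrid: loses to Mei, Theo, and Amara → score 0.
Mei: beats Ingrid; loses to Theo and Amara → score 1.
Theo: beats Ingrid, Mei, and Amara → score 3.
Amara: beats Ingrid and Mei; loses to Theo → score 2.
Theo has the best pairwise record.

Theo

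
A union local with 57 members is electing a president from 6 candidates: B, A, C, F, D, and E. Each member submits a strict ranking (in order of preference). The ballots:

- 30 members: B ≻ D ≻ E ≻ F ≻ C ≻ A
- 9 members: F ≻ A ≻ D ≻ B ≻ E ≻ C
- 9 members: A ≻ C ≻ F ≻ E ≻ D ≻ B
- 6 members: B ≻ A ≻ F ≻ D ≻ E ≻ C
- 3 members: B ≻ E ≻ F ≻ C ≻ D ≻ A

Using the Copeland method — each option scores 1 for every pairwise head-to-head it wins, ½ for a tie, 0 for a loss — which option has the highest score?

B: beats A, C, F, D, and E → score 5.
A: loses to B, C, F, D, and E → score 0.
C: beats A; loses to B, F, D, and E → score 1.
F: beats A and C; loses to B, D, and E → score 2.
D: beats A, C, F, and E; loses to B → score 4.
E: beats A, C, and F; loses to B and D → score 3.
B has the best pairwise record.

B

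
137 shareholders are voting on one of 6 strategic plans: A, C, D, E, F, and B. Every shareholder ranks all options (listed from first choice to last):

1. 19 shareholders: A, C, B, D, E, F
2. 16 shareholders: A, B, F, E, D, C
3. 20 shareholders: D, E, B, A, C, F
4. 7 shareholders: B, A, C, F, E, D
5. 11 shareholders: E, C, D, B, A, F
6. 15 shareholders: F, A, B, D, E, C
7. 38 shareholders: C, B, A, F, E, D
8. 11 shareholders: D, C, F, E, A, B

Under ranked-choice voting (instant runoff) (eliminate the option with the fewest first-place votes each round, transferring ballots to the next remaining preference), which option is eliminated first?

B

Round 1: A 35, C 38, D 31, E 11, F 15, B 7. Eliminate B.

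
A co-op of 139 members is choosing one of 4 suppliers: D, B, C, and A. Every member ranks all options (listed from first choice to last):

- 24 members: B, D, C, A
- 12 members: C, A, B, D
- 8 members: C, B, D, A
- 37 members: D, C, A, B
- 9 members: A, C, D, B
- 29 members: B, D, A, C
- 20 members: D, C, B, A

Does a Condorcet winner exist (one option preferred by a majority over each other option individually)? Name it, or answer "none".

none

Checking pairwise contests:
B beats D 73–66.
C beats B 86–53.
D beats C 110–29.
D beats A 118–21.
Every option loses at least one head-to-head, so there is no Condorcet winner.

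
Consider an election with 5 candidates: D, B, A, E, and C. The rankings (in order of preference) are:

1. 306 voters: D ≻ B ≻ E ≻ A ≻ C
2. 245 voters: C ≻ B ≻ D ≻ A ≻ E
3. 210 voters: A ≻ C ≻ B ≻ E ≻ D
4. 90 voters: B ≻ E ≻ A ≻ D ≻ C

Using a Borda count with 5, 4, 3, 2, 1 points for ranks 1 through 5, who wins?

D: 306·5 + 245·3 + 210·1 + 90·2 = 2655
B: 306·4 + 245·4 + 210·3 + 90·5 = 3284
A: 306·2 + 245·2 + 210·5 + 90·3 = 2422
E: 306·3 + 245·1 + 210·2 + 90·4 = 1943
C: 306·1 + 245·5 + 210·4 + 90·1 = 2461
B has the highest Borda score (3284).

B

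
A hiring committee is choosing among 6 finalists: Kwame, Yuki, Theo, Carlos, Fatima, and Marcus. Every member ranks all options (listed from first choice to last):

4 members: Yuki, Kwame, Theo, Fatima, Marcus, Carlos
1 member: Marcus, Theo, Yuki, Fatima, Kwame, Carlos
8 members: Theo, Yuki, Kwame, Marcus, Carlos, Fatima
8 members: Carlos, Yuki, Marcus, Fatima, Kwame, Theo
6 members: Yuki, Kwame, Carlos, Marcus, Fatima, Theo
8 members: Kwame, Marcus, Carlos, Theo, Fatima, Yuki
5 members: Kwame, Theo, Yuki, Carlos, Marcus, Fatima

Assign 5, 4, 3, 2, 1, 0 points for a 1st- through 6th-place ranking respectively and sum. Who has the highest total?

Kwame: 4·4 + 1·1 + 8·3 + 8·1 + 6·4 + 8·5 + 5·5 = 138
Yuki: 4·5 + 1·3 + 8·4 + 8·4 + 6·5 + 8·0 + 5·3 = 132
Theo: 4·3 + 1·4 + 8·5 + 8·0 + 6·0 + 8·2 + 5·4 = 92
Carlos: 4·0 + 1·0 + 8·1 + 8·5 + 6·3 + 8·3 + 5·2 = 100
Fatima: 4·2 + 1·2 + 8·0 + 8·2 + 6·1 + 8·1 + 5·0 = 40
Marcus: 4·1 + 1·5 + 8·2 + 8·3 + 6·2 + 8·4 + 5·1 = 98
Kwame has the highest Borda score (138).

Kwame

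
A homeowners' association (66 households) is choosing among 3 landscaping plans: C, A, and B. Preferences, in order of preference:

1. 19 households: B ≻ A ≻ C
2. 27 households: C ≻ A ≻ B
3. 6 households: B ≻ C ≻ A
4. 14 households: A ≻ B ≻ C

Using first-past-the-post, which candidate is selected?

C

First-place votes: C 27, A 14, B 25.
C has the most first-place votes.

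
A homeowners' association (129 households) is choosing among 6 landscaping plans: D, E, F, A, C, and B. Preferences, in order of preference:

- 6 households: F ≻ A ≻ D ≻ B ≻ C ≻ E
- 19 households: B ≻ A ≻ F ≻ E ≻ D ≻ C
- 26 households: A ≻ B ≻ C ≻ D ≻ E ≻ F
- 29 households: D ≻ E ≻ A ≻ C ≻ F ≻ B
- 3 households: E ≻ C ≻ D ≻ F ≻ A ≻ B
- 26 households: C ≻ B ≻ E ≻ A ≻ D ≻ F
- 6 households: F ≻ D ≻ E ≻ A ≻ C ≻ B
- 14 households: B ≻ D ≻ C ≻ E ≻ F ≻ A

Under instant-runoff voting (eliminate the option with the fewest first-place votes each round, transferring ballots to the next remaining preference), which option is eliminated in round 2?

Round 1: D 29, E 3, F 12, A 26, C 26, B 33. Eliminate E.
Round 2: D 29, F 12, A 26, C 29, B 33. Eliminate F.

F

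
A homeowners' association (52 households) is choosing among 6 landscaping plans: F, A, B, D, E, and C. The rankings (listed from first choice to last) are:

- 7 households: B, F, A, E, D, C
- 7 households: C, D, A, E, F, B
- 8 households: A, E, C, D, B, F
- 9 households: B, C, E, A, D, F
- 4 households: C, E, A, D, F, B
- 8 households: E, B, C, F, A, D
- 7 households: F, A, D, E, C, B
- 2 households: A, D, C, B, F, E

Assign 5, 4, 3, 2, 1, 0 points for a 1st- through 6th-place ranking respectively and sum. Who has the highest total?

A

F: 7·4 + 7·1 + 8·0 + 9·0 + 4·1 + 8·2 + 7·5 + 2·1 = 92
A: 7·3 + 7·3 + 8·5 + 9·2 + 4·3 + 8·1 + 7·4 + 2·5 = 158
B: 7·5 + 7·0 + 8·1 + 9·5 + 4·0 + 8·4 + 7·0 + 2·2 = 124
D: 7·1 + 7·4 + 8·2 + 9·1 + 4·2 + 8·0 + 7·3 + 2·4 = 97
E: 7·2 + 7·2 + 8·4 + 9·3 + 4·4 + 8·5 + 7·2 + 2·0 = 157
C: 7·0 + 7·5 + 8·3 + 9·4 + 4·5 + 8·3 + 7·1 + 2·3 = 152
A has the highest Borda score (158).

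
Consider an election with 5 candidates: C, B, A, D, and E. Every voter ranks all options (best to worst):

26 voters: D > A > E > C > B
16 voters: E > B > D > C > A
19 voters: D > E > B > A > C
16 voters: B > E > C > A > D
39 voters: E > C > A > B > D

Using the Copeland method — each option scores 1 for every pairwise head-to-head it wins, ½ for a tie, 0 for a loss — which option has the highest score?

C: beats B and A; loses to D and E → score 2.
B: beats D; loses to C, A, and E → score 1.
A: beats B; loses to C, D, and E → score 1.
D: beats C and A; loses to B and E → score 2.
E: beats C, B, A, and D → score 4.
E has the best pairwise record.

E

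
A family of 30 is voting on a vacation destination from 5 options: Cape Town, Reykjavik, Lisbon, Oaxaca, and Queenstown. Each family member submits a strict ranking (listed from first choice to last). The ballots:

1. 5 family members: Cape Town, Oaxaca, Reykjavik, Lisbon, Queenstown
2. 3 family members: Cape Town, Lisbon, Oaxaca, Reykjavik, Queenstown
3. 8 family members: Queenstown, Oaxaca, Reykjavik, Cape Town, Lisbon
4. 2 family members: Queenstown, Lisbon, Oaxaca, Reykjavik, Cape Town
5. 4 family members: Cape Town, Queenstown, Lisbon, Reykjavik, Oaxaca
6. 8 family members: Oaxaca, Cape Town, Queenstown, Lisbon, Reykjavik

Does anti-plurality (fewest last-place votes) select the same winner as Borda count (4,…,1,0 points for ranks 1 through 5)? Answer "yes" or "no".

no

Anti-plurality — last-place votes: Cape Town 2, Reykjavik 8, Lisbon 8, Oaxaca 4, Queenstown 8. Winner: Cape Town.
Borda — scores: Cape Town 80, Reykjavik 35, Lisbon 36, Oaxaca 81, Queenstown 68. Winner: Oaxaca.
The two methods disagree.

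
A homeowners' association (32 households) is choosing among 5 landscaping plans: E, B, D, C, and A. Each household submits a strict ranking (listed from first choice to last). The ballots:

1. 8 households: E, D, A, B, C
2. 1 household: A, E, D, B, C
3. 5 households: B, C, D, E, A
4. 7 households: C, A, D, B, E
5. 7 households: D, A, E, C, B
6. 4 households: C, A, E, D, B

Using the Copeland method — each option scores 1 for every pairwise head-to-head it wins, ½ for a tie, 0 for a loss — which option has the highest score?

E: beats B; ties C; loses to D and A → score 1.5.
B: loses to E, D, C, and A → score 0.
D: beats E, B, and A; ties C → score 3.5.
C: beats B; ties E, D, and A → score 2.5.
A: beats E and B; ties C; loses to D → score 2.5.
D has the best pairwise record.

D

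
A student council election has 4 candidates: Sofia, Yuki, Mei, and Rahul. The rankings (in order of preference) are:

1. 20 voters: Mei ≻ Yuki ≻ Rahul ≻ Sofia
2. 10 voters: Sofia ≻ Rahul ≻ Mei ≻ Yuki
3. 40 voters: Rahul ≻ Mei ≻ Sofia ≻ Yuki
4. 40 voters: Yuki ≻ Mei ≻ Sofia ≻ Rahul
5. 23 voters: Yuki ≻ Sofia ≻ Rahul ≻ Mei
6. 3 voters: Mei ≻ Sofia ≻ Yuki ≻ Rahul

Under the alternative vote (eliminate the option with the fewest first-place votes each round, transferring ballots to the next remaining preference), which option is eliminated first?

Round 1: Sofia 10, Yuki 63, Mei 23, Rahul 40. Eliminate Sofia.

Sofia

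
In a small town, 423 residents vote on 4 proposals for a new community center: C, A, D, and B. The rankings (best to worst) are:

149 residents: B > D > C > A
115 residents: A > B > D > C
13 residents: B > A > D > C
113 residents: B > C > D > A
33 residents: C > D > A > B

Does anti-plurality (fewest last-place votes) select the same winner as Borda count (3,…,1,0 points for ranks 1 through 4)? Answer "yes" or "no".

Anti-plurality — last-place votes: C 128, A 262, D 0, B 33. Winner: D.
Borda — scores: C 474, A 404, D 605, B 1055. Winner: B.
The two methods disagree.

no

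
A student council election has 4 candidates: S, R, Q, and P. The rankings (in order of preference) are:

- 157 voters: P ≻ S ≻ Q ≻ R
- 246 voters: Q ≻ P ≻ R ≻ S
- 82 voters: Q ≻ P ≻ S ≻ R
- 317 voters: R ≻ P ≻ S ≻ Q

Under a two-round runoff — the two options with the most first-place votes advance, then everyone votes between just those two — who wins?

Round 1 first-place votes: S 0, R 317, Q 328, P 157.
Q and R advance.
Runoff: Q is preferred to R by 485 voters; R by 317.
Q wins the runoff.

Q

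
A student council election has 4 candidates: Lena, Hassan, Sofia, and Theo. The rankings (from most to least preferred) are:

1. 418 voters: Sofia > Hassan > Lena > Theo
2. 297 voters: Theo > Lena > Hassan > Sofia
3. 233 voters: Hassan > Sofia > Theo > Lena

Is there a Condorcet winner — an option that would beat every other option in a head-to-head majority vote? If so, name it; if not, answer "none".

Hassan vs Lena: 651–297 for Hassan.
Hassan vs Sofia: 530–418 for Hassan.
Hassan vs Theo: 651–297 for Hassan.
Hassan beats every other option head-to-head.

Hassan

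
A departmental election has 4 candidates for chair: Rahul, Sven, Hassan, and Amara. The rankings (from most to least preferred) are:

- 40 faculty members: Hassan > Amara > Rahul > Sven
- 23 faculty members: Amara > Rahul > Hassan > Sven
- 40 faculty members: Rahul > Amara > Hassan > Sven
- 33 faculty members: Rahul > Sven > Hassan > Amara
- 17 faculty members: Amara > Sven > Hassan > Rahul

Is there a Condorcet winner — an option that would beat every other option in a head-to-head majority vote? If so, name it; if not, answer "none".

Amara vs Rahul: 80–73 for Amara.
Amara vs Sven: 120–33 for Amara.
Amara vs Hassan: 80–73 for Amara.
Amara beats every other option head-to-head.

Amara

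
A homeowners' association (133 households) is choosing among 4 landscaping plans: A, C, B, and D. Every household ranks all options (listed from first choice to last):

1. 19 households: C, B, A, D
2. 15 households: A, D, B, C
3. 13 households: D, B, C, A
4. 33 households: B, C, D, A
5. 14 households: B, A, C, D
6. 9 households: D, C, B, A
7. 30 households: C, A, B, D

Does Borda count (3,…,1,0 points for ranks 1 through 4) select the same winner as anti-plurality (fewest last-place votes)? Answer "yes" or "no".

yes

Borda — scores: A 152, C 258, B 259, D 129. Winner: B.
Anti-plurality — last-place votes: A 55, C 15, B 0, D 63. Winner: B.
The two methods agree.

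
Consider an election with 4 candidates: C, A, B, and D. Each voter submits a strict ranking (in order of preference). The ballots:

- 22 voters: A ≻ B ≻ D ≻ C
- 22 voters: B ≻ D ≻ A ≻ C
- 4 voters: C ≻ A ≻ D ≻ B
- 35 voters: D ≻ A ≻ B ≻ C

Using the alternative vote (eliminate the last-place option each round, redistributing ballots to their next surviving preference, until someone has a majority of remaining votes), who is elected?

Round 1: C 4, A 22, B 22, D 35. Eliminate C.
Round 2: A 26, B 22, D 35. Eliminate B.
Round 3: A 26, D 57. D has a majority.

D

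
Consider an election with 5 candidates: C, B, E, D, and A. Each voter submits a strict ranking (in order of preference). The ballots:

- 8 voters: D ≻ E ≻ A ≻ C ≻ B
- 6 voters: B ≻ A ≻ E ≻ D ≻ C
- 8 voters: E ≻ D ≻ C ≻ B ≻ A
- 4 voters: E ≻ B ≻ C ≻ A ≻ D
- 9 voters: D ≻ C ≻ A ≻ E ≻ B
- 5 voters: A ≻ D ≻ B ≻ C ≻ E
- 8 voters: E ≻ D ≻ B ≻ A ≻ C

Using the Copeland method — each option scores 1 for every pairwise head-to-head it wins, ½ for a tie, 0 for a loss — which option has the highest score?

E

C: beats B; loses to E, D, and A → score 1.
B: beats A; loses to C, E, and D → score 1.
E: beats C, B, D, and A → score 4.
D: beats C, B, and A; loses to E → score 3.
A: beats C; loses to B, E, and D → score 1.
E has the best pairwise record.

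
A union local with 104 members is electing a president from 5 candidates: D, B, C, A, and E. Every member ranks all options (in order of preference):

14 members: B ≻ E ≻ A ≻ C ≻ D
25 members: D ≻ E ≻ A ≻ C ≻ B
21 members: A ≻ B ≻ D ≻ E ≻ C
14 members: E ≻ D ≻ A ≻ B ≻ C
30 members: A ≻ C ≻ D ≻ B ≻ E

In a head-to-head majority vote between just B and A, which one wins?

Voters preferring B to A: 14; preferring A to B: 90.
A wins the head-to-head.

A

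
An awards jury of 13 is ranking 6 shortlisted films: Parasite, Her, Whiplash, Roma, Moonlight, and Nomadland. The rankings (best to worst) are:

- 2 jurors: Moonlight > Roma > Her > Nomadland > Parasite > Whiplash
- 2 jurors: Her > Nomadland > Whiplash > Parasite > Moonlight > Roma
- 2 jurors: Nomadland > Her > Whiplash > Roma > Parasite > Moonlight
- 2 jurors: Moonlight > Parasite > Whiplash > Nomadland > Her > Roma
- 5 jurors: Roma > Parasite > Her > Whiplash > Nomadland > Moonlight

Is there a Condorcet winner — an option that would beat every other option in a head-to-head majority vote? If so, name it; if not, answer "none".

Roma

Roma vs Parasite: 9–4 for Roma.
Roma vs Her: 7–6 for Roma.
Roma vs Whiplash: 7–6 for Roma.
Roma vs Moonlight: 7–6 for Roma.
Roma vs Nomadland: 7–6 for Roma.
Roma beats every other option head-to-head.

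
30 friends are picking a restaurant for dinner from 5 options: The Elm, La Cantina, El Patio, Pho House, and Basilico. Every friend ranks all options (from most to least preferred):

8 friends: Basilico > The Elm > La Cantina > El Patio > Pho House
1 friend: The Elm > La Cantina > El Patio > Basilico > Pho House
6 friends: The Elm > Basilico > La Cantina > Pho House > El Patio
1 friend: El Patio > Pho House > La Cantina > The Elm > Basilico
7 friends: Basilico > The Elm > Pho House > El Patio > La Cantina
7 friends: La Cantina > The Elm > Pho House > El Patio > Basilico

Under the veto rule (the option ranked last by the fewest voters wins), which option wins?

The Elm

Last-place votes: The Elm 0, La Cantina 7, El Patio 6, Pho House 9, Basilico 8.
The Elm is ranked last by the fewest voters, so The Elm wins.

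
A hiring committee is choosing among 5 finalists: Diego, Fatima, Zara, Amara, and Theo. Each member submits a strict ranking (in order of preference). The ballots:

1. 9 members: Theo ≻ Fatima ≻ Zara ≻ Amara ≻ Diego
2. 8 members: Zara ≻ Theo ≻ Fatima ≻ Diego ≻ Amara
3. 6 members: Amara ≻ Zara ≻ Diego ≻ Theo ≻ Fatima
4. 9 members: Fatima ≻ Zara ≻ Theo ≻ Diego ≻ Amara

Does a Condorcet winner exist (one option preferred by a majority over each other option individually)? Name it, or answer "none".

Checking pairwise contests:
Fatima beats Diego 26–6.
Theo beats Fatima 23–9.
Fatima beats Zara 18–14.
Diego beats Amara 17–15.
Zara beats Theo 23–9.
Every option loses at least one head-to-head, so there is no Condorcet winner.

none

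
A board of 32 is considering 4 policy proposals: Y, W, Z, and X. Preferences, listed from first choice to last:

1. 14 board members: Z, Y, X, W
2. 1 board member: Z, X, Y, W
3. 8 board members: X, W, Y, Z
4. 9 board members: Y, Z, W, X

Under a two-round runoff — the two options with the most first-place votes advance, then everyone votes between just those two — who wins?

Round 1 first-place votes: Y 9, W 0, Z 15, X 8.
Z and Y advance.
Runoff: Z is preferred to Y by 15 voters; Y by 17.
Y wins the runoff.

Y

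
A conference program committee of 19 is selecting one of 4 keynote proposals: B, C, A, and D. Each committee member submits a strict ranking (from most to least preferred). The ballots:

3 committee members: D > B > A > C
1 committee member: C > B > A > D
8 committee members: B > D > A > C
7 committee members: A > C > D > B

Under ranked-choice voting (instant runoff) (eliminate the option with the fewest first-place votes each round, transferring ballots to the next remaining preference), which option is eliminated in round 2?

D

Round 1: B 8, C 1, A 7, D 3. Eliminate C.
Round 2: B 9, A 7, D 3. Eliminate D.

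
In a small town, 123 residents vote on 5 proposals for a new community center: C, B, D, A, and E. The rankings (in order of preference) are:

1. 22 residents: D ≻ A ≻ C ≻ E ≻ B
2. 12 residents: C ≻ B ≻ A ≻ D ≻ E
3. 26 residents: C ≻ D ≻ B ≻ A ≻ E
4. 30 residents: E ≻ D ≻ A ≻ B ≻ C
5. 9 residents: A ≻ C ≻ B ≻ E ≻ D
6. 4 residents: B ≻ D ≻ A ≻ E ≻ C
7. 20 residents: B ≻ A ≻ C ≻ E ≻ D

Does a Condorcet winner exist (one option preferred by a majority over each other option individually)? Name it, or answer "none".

Checking pairwise contests:
A beats C 85–38.
C beats B 69–54.
C beats D 67–56.
B beats A 62–61.
C beats E 89–34.
Every option loses at least one head-to-head, so there is no Condorcet winner.

none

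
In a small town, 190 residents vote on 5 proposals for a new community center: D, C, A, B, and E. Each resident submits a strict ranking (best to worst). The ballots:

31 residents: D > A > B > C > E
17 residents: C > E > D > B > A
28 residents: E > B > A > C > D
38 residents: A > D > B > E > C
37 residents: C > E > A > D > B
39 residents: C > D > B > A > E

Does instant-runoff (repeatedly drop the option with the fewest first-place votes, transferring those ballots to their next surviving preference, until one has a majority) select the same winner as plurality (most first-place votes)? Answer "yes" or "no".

Instant-runoff — R1 D 31, C 93, A 38, B 0, E 28 (B out); R2 D 31, C 93, A 38, E 28 (E out); R3 D 31, C 93, A 66 (D out); R4 C 93, A 97 (A winner). Winner: A.
Plurality — first-place votes: D 31, C 93, A 38, B 0, E 28. Winner: C.
The two methods disagree.

no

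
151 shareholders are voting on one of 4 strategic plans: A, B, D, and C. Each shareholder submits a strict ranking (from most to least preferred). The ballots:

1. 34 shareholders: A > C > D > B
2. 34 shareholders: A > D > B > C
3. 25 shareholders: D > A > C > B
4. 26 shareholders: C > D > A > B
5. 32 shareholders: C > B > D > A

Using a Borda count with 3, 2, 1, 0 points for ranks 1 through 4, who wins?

A

A: 34·3 + 34·3 + 25·2 + 26·1 + 32·0 = 280
B: 34·0 + 34·1 + 25·0 + 26·0 + 32·2 = 98
D: 34·1 + 34·2 + 25·3 + 26·2 + 32·1 = 261
C: 34·2 + 34·0 + 25·1 + 26·3 + 32·3 = 267
A has the highest Borda score (280).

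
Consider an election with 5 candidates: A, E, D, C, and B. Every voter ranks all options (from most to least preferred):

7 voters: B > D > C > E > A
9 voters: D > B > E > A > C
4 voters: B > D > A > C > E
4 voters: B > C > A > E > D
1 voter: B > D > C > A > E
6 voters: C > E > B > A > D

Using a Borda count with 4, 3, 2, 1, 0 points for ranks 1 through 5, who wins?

A: 7·0 + 9·1 + 4·2 + 4·2 + 1·1 + 6·1 = 32
E: 7·1 + 9·2 + 4·0 + 4·1 + 1·0 + 6·3 = 47
D: 7·3 + 9·4 + 4·3 + 4·0 + 1·3 + 6·0 = 72
C: 7·2 + 9·0 + 4·1 + 4·3 + 1·2 + 6·4 = 56
B: 7·4 + 9·3 + 4·4 + 4·4 + 1·4 + 6·2 = 103
B has the highest Borda score (103).

B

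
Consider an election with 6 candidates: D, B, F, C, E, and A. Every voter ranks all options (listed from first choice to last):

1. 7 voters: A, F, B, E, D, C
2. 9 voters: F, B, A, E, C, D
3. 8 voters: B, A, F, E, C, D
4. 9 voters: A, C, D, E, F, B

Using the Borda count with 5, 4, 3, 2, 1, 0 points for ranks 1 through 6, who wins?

A

D: 7·1 + 9·0 + 8·0 + 9·3 = 34
B: 7·3 + 9·4 + 8·5 + 9·0 = 97
F: 7·4 + 9·5 + 8·3 + 9·1 = 106
C: 7·0 + 9·1 + 8·1 + 9·4 = 53
E: 7·2 + 9·2 + 8·2 + 9·2 = 66
A: 7·5 + 9·3 + 8·4 + 9·5 = 139
A has the highest Borda score (139).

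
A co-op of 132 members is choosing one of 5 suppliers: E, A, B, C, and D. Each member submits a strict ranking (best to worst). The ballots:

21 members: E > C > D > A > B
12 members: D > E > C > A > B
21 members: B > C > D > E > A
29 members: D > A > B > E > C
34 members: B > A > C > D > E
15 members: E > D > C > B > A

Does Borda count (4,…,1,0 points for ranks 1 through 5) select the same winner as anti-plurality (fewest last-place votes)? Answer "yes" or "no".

Borda — scores: E 230, A 222, B 293, C 248, D 327. Winner: D.
Anti-plurality — last-place votes: E 34, A 36, B 33, C 29, D 0. Winner: D.
The two methods agree.

yes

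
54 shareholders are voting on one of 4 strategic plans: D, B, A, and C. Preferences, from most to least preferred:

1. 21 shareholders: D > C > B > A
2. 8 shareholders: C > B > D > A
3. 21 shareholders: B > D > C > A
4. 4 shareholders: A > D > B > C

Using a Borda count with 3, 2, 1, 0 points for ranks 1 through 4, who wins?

D

D: 21·3 + 8·1 + 21·2 + 4·2 = 121
B: 21·1 + 8·2 + 21·3 + 4·1 = 104
A: 21·0 + 8·0 + 21·0 + 4·3 = 12
C: 21·2 + 8·3 + 21·1 + 4·0 = 87
D has the highest Borda score (121).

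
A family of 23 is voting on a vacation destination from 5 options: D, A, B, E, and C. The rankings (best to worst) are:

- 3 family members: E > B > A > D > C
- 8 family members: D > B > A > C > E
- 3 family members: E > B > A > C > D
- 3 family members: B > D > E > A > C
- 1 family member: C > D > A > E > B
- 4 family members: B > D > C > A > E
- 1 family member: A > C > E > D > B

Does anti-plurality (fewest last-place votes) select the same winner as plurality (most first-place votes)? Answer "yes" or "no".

no

Anti-plurality — last-place votes: D 3, A 0, B 2, E 12, C 6. Winner: A.
Plurality — first-place votes: D 8, A 1, B 7, E 6, C 1. Winner: D.
The two methods disagree.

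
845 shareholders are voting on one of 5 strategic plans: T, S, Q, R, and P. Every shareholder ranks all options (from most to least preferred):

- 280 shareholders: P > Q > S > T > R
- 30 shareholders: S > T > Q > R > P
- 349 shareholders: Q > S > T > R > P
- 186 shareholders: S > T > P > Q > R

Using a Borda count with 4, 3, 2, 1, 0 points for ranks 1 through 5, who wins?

T: 280·1 + 30·3 + 349·2 + 186·3 = 1626
S: 280·2 + 30·4 + 349·3 + 186·4 = 2471
Q: 280·3 + 30·2 + 349·4 + 186·1 = 2482
R: 280·0 + 30·1 + 349·1 + 186·0 = 379
P: 280·4 + 30·0 + 349·0 + 186·2 = 1492
Q has the highest Borda score (2482).

Q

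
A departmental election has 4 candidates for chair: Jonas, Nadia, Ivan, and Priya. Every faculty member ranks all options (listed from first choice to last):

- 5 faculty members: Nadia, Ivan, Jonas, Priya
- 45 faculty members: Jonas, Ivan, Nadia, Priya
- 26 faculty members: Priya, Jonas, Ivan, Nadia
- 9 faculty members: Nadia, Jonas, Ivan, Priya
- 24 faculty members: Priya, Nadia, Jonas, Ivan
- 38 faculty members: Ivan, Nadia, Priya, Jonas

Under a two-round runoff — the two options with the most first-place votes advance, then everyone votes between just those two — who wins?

Priya

Round 1 first-place votes: Jonas 45, Nadia 14, Ivan 38, Priya 50.
Priya and Jonas advance.
Runoff: Priya is preferred to Jonas by 88 voters; Jonas by 59.
Priya wins the runoff.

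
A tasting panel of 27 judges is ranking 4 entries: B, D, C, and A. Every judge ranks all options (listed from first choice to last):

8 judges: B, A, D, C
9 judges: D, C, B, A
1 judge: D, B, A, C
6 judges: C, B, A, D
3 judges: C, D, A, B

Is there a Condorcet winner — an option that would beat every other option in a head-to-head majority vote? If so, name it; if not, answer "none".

Checking pairwise contests:
C beats B 18–9.
B beats D 14–13.
D beats C 18–9.
B beats A 24–3.
Every option loses at least one head-to-head, so there is no Condorcet winner.

none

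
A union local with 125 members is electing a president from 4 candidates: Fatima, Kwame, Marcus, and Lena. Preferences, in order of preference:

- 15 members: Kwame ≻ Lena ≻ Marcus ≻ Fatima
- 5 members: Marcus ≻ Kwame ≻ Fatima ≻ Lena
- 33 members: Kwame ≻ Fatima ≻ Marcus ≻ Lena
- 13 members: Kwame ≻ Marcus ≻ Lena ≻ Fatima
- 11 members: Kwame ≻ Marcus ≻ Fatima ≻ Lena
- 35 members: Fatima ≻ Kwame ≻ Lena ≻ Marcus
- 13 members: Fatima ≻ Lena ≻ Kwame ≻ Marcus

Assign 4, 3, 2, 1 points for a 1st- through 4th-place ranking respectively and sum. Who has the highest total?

Fatima: 15·1 + 5·2 + 33·3 + 13·1 + 11·2 + 35·4 + 13·4 = 351
Kwame: 15·4 + 5·3 + 33·4 + 13·4 + 11·4 + 35·3 + 13·2 = 434
Marcus: 15·2 + 5·4 + 33·2 + 13·3 + 11·3 + 35·1 + 13·1 = 236
Lena: 15·3 + 5·1 + 33·1 + 13·2 + 11·1 + 35·2 + 13·3 = 229
Kwame has the highest Borda score (434).

Kwame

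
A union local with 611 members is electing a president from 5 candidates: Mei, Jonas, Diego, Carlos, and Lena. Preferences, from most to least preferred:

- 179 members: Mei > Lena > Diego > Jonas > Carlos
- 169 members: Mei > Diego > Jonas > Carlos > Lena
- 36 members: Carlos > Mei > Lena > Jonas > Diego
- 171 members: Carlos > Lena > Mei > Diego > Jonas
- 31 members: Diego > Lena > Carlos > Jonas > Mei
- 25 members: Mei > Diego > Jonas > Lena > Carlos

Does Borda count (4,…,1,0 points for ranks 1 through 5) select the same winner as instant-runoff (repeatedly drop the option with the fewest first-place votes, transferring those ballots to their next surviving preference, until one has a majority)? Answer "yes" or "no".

Borda — scores: Mei 1942, Jonas 634, Diego 1235, Carlos 1059, Lena 1240. Winner: Mei.
Instant-runoff — R1 Mei 373, Jonas 0, Diego 31, Carlos 207, Lena 0 (Mei winner). Winner: Mei.
The two methods agree.

yes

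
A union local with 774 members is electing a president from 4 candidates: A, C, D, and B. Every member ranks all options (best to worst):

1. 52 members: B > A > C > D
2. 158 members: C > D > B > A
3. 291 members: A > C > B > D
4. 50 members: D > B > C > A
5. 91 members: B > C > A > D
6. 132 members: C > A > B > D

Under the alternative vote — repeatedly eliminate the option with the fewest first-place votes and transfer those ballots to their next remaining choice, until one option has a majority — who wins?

C

Round 1: A 291, C 290, D 50, B 143. Eliminate D.
Round 2: A 291, C 290, B 193. Eliminate B.
Round 3: A 343, C 431. C has a majority.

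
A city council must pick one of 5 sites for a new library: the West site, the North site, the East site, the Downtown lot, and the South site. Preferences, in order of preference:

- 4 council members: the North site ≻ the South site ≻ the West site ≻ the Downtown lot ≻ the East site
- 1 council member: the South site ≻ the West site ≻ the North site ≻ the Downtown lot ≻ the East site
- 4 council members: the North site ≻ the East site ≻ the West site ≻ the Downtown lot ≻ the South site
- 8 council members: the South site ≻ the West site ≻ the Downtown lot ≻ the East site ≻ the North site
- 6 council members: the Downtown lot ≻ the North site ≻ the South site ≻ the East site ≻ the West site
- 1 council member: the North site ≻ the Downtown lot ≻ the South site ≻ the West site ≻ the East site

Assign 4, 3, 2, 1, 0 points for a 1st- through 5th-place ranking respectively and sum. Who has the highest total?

the West site: 4·2 + 1·3 + 4·2 + 8·3 + 6·0 + 1·1 = 44
the North site: 4·4 + 1·2 + 4·4 + 8·0 + 6·3 + 1·4 = 56
the East site: 4·0 + 1·0 + 4·3 + 8·1 + 6·1 + 1·0 = 26
the Downtown lot: 4·1 + 1·1 + 4·1 + 8·2 + 6·4 + 1·3 = 52
the South site: 4·3 + 1·4 + 4·0 + 8·4 + 6·2 + 1·2 = 62
the South site has the highest Borda score (62).

the South site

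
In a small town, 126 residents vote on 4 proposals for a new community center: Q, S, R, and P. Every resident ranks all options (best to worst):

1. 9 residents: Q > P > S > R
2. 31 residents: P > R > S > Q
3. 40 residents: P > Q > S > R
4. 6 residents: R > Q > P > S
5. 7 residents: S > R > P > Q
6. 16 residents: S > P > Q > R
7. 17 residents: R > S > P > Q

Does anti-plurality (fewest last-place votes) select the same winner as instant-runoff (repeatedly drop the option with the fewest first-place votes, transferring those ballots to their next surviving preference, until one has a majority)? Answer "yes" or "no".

yes

Anti-plurality — last-place votes: Q 55, S 6, R 65, P 0. Winner: P.
Instant-runoff — R1 Q 9, S 23, R 23, P 71 (P winner). Winner: P.
The two methods agree.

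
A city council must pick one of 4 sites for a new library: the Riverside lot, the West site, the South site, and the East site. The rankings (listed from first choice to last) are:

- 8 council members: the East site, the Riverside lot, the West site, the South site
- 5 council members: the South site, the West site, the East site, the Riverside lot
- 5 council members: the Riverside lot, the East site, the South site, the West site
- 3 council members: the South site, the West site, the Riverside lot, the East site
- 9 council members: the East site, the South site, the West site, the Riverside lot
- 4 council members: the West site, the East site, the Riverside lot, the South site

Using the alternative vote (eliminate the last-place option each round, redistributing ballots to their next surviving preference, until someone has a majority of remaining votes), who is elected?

the East site

Round 1: the Riverside lot 5, the West site 4, the South site 8, the East site 17. Eliminate the West site.
Round 2: the Riverside lot 5, the South site 8, the East site 21. The East site has a majority.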